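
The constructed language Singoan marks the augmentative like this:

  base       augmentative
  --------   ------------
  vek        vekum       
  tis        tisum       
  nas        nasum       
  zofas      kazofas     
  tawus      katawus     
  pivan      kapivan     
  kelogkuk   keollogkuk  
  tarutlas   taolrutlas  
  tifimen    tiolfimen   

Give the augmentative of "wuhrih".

kawuhrih

tis and zofas both end in -s yet inflect differently (tisum, kazofas), so the final letter is not what conditions the rule; the number of vowels is.
"wuhrih" has 2 vowels. The stems with 2 vowels (zofas → kazofas, tawus → katawus, pivan → kapivan) add the prefix ka-.
The other patterns: stems with 1 vowel add -um; stems with 3 vowels insert -ol- after the first vowel.
So wuhrih → kawuhrih.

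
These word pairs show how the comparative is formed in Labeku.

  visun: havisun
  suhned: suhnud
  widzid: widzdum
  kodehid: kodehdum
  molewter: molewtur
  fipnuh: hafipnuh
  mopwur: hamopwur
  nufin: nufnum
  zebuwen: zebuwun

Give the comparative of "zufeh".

zufuh

molewter and mopwur both end in -r yet inflect differently (molewtur, hamopwur), so the final letter is not what conditions the rule; the last vowel is.
"zufeh" has last vowel 'e'. The stems whose last vowel is 'e' (molewter → molewtur, suhned → suhnud, zebuwen → zebuwun) change the last vowel to 'u'.
The other patterns: stems whose last vowel is 'u' add the prefix ha-; stems whose last vowel is 'i' delete the last vowel and add -um.
So zufeh → zufuh.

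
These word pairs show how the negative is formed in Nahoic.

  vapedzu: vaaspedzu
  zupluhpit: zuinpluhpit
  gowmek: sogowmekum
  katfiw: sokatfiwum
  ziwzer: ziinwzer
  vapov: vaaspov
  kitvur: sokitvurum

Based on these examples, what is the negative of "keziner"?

sokezinerum

ziwzer and kitvur both end in -r yet inflect differently (ziinwzer, sokitvurum), so the final letter is not what conditions the rule; the first letter is.
"keziner" begins with k-. The stems beginning with k- (katfiw → sokatfiwum, kitvur → sokitvurum) add so- … -um around the stem.
The other patterns: stems beginning with z- insert -in- after the first vowel; stems beginning with v- insert -as- after the first vowel.
So keziner → sokezinerum.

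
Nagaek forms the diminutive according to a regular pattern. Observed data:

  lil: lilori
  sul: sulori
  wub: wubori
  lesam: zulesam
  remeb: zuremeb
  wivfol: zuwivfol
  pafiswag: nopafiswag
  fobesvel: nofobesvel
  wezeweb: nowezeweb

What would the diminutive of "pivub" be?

zupivub

wub and remeb both end in -b yet inflect differently (wubori, zuremeb), so the final letter is not what conditions the rule; the number of vowels is.
"pivub" has 2 vowels. The stems with 2 vowels (lesam → zulesam, remeb → zuremeb, wivfol → zuwivfol) add the prefix zu-.
The other patterns: stems with 1 vowel add -ori; stems with 3 vowels add the prefix no-.
So pivub → zupivub.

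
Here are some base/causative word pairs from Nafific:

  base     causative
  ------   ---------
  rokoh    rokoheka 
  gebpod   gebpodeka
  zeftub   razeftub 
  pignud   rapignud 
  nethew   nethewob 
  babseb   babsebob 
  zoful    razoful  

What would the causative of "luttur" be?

raluttur

babseb and zeftub both end in -b yet inflect differently (babsebob, razeftub), so the final letter is not what conditions the rule; the last vowel is.
"luttur" has last vowel 'u'. The stems whose last vowel is 'u' (zeftub → razeftub, pignud → rapignud, zoful → razoful) add the prefix ra-.
So luttur → raluttur.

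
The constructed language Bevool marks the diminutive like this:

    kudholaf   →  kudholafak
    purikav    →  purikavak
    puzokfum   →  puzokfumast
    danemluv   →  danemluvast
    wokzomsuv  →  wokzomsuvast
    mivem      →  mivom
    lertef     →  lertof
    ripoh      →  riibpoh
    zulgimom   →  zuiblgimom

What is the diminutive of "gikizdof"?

"gikizdof" has last vowel 'o'. The stems whose last vowel is 'o' (ripoh → riibpoh, zulgimom → zuiblgimom) insert -ib- after the first vowel.
The other patterns: stems whose last vowel is 'a' add -ak; stems whose last vowel is 'u' add -ast; stems whose last vowel is 'e' change the last vowel to 'o'.
So gikizdof → giibkizdof.

giibkizdof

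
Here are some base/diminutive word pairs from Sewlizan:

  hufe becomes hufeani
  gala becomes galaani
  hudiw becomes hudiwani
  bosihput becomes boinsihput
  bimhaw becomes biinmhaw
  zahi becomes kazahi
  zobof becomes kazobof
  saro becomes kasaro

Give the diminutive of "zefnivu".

kazefnivu

hudiw and bimhaw both end in -w yet inflect differently (hudiwani, biinmhaw), so the final letter is not what conditions the rule; the first letter is.
"zefnivu" begins with z-. The stems beginning with z- (zahi → kazahi, zobof → kazobof) add the prefix ka-.
The other patterns: stems beginning with g- or h- add -ani; stems beginning with b- insert -in- after the first vowel.
So zefnivu → kazefnivu.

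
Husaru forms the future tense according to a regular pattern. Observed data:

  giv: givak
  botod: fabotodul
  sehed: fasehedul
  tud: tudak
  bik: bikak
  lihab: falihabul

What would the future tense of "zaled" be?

fazaledul

botod and tud both end in -d yet inflect differently (fabotodul, tudak), so the final letter is not what conditions the rule; the number of vowels is.
"zaled" has 2 vowels. The stems with 2 vowels (botod → fabotodul, sehed → fasehedul, lihab → falihabul) add fa- … -ul around the stem.
The other pattern: stems with 1 vowel add -ak.
So zaled → fazaledul.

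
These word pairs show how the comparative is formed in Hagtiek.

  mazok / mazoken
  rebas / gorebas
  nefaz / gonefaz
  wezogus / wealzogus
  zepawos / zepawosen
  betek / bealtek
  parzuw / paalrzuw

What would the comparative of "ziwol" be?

rebas and zepawos both end in -s yet inflect differently (gorebas, zepawosen), so the final letter is not what conditions the rule; the last vowel is.
"ziwol" has last vowel 'o'. The stems whose last vowel is 'o' (zepawos → zepawosen, mazok → mazoken) add -en.
The other patterns: stems whose last vowel is 'a' add the prefix go-; stems whose last vowel is 'e' or 'u' insert -al- after the first vowel.
So ziwol → ziwolen.

ziwolen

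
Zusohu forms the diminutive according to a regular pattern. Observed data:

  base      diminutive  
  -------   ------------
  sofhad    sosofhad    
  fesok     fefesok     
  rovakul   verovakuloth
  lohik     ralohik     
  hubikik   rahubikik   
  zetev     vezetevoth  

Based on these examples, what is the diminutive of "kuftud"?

vekuftudoth

"kuftud" has last vowel 'u'. The one such stem in the data (rovakul → verovakuloth) adds ve- … -oth around the stem, so the same rule applies.
The other patterns: stems whose last vowel is 'a' or 'o' repeat the first consonant+vowel as a prefix; stems whose last vowel is 'i' add the prefix ra-.
So kuftud → vekuftudoth.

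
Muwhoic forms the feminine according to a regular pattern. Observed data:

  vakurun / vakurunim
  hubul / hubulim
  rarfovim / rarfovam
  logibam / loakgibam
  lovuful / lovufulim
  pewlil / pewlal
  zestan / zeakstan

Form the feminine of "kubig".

vakurun and zestan both end in -n yet inflect differently (vakurunim, zeakstan), so the final letter is not what conditions the rule; the last vowel is.
"kubig" has last vowel 'i'. The stems whose last vowel is 'i' (pewlil → pewlal, rarfovim → rarfovam) change the last vowel to 'a'.
So kubig → kubag.

kubag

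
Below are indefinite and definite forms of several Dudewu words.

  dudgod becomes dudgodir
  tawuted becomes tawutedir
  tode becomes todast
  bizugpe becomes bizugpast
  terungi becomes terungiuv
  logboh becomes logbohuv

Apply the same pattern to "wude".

wudast

"wude" ends in -e. The stems ending in -e (tode → todast, bizugpe → bizugpast) drop the final letter and add -ast.
The other patterns: stems ending in -d add -ir; stems ending in -h or -i add -uv.
So wude → wudast.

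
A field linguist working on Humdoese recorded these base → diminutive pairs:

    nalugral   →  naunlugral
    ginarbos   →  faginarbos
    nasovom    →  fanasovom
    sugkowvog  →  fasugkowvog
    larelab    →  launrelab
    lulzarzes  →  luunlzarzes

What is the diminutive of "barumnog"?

fabarumnog

ginarbos and lulzarzes both end in -s yet inflect differently (faginarbos, luunlzarzes), so the final letter is not what conditions the rule; the last vowel is.
"barumnog" has last vowel 'o'. The stems whose last vowel is 'o' (sugkowvog → fasugkowvog, ginarbos → faginarbos, nasovom → fanasovom) add the prefix fa-.
The other pattern: stems whose last vowel is 'a' or 'e' insert -un- after the first vowel.
So barumnog → fabarumnog.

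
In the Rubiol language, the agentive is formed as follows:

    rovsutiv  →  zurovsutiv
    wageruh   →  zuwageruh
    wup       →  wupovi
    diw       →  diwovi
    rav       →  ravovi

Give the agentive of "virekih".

rovsutiv and rav both end in -v yet inflect differently (zurovsutiv, ravovi), so the final letter is not what conditions the rule; the number of vowels is.
"virekih" has 3 vowels. The stems with 3 vowels (rovsutiv → zurovsutiv, wageruh → zuwageruh) add the prefix zu-.
The other pattern: stems with 1 vowel add -ovi.
So virekih → zuvirekih.

zuvirekih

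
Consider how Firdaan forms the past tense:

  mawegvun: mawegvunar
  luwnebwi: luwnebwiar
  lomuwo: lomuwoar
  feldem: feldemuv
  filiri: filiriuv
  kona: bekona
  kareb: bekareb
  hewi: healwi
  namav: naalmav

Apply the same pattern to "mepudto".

mepudtoar

"mepudto" begins with m-. The one such stem in the data (mawegvun → mawegvunar) adds -ar, so the same rule applies.
The other patterns: stems beginning with f- add -uv; stems beginning with k- add the prefix be-; stems beginning with h- or n- insert -al- after the first vowel.
So mepudto → mepudtoar.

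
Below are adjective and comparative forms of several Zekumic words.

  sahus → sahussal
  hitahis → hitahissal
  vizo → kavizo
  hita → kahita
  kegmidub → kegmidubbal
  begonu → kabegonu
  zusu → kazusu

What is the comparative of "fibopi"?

zusu and sahus both have last vowel 'u' yet inflect differently (kazusu, sahussal), so the last vowel is not what conditions the rule; whether the stem ends in a vowel or a consonant is.
"fibopi" ends in a vowel. The stems ending in a vowel (hita → kahita, zusu → kazusu, begonu → kabegonu) add the prefix ka-.
So fibopi → kafibopi.

kafibopi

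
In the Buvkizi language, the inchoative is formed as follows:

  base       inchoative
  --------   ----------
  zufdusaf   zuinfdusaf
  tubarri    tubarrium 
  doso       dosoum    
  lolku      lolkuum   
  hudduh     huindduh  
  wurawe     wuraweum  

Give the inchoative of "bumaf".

"bumaf" ends in a consonant. The stems ending in a consonant (hudduh → huindduh, zufdusaf → zuinfdusaf) insert -in- after the first vowel.
The other pattern: stems ending in a vowel add -um.
So bumaf → buinmaf.

buinmaf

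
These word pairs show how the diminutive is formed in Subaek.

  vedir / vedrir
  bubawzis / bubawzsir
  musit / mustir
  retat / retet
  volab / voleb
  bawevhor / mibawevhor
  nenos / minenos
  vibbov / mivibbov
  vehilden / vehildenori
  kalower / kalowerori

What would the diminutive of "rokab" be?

"rokab" has last vowel 'a'. The stems whose last vowel is 'a' (retat → retet, volab → voleb) change the last vowel to 'e'.
The other patterns: stems whose last vowel is 'i' delete the last vowel and add -ir; stems whose last vowel is 'o' add the prefix mi-; stems whose last vowel is 'e' add -ori.
So rokab → rokeb.

rokeb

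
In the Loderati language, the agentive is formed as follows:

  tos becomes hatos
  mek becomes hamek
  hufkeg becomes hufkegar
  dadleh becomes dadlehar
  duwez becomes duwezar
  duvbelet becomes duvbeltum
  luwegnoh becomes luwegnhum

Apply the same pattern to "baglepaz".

dadleh and luwegnoh both end in -h yet inflect differently (dadlehar, luwegnhum), so the final letter is not what conditions the rule; the number of vowels is.
"baglepaz" has 3 vowels. The stems with 3 vowels (duvbelet → duvbeltum, luwegnoh → luwegnhum) delete the last vowel and add -um.
The other patterns: stems with 1 vowel add the prefix ha-; stems with 2 vowels add -ar.
So baglepaz → baglepzum.

baglepzum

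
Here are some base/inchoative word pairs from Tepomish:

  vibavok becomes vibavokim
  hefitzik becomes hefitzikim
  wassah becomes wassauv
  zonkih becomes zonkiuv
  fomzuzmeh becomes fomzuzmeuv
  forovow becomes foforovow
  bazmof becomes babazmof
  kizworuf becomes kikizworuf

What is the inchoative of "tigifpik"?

"tigifpik" ends in -k. The stems ending in -k (vibavok → vibavokim, hefitzik → hefitzikim) add -im.
The other patterns: stems ending in -h drop the final letter and add -uv; stems ending in -f or -w repeat the first consonant+vowel as a prefix.
So tigifpik → tigifpikim.

tigifpikim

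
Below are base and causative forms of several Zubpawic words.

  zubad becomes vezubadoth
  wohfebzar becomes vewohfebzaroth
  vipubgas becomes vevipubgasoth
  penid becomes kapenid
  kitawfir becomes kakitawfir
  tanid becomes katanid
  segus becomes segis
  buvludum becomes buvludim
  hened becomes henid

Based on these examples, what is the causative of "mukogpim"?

zubad and penid both end in -d yet inflect differently (vezubadoth, kapenid), so the final letter is not what conditions the rule; the last vowel is.
"mukogpim" has last vowel 'i'. The stems whose last vowel is 'i' (penid → kapenid, kitawfir → kakitawfir, tanid → katanid) add the prefix ka-.
The other patterns: stems whose last vowel is 'a' add ve- … -oth around the stem; stems whose last vowel is 'e' or 'u' change the last vowel to 'i'.
So mukogpim → kamukogpim.

kamukogpim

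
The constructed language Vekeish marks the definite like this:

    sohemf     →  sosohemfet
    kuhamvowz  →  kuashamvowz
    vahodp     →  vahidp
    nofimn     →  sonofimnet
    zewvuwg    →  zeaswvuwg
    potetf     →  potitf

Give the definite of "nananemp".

sohemf and potetf both end in -f yet inflect differently (sosohemfet, potitf), so the final letter is not what conditions the rule; the second-to-last letter is.
"nananemp" has second-to-last letter 'm'. The stems whose second-to-last letter is 'm' (nofimn → sonofimnet, sohemf → sosohemfet) add so- … -et around the stem.
So nananemp → sonananempet.

sonananempet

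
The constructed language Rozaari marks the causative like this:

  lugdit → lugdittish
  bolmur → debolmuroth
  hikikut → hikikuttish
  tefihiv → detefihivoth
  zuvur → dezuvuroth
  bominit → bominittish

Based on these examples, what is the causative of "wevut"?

wevuttish

hikikut and bolmur both have last vowel 'u' yet inflect differently (hikikuttish, debolmuroth), so the last vowel is not what conditions the rule; the final letter is.
"wevut" ends in -t. The stems ending in -t (bominit → bominittish, lugdit → lugdittish, hikikut → hikikuttish) double the final consonant and add -ish.
So wevut → wevuttish.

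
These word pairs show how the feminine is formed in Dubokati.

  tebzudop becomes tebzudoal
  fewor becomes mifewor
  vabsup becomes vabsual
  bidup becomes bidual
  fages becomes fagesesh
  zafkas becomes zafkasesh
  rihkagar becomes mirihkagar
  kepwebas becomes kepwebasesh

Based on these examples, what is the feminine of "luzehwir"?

miluzehwir

zafkas and rihkagar both have last vowel 'a' yet inflect differently (zafkasesh, mirihkagar), so the last vowel is not what conditions the rule; the final letter is.
"luzehwir" ends in -r. The stems ending in -r (rihkagar → mirihkagar, fewor → mifewor) add the prefix mi-.
So luzehwir → miluzehwir.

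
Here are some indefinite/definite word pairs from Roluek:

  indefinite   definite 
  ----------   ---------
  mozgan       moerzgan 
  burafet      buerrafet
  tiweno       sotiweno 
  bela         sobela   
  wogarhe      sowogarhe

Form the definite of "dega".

mozgan and bela both have last vowel 'a' yet inflect differently (moerzgan, sobela), so the last vowel is not what conditions the rule; whether the stem ends in a vowel or a consonant is.
"dega" ends in a vowel. The stems ending in a vowel (tiweno → sotiweno, bela → sobela, wogarhe → sowogarhe) add the prefix so-.
The other pattern: stems ending in a consonant insert -er- after the first vowel.
So dega → sodega.

sodega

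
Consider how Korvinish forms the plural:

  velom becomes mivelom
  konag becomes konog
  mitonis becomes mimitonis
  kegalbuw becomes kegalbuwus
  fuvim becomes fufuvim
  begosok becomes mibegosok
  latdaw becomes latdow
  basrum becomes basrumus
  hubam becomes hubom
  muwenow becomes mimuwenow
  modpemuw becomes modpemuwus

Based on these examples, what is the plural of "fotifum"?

fuvim and velom both end in -m yet inflect differently (fufuvim, mivelom), so the final letter is not what conditions the rule; the last vowel is.
"fotifum" has last vowel 'u'. The stems whose last vowel is 'u' (basrum → basrumus, modpemuw → modpemuwus, kegalbuw → kegalbuwus) add -us.
The other patterns: stems whose last vowel is 'i' repeat the first consonant+vowel as a prefix; stems whose last vowel is 'o' add the prefix mi-; stems whose last vowel is 'a' change the last vowel to 'o'.
So fotifum → fotifumus.

fotifumus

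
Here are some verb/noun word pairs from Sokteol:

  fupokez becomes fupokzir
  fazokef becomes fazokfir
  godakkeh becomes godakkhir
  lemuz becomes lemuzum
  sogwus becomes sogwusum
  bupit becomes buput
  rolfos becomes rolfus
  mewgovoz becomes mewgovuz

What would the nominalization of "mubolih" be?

fupokez and lemuz both end in -z yet inflect differently (fupokzir, lemuzum), so the final letter is not what conditions the rule; the last vowel is.
"mubolih" has last vowel 'i'. The one such stem in the data (bupit → buput) changes the last vowel to 'u' (as do rolfos, mewgovoz), so the same rule applies.
The other patterns: stems whose last vowel is 'e' delete the last vowel and add -ir; stems whose last vowel is 'u' add -um.
So mubolih → muboluh.

muboluh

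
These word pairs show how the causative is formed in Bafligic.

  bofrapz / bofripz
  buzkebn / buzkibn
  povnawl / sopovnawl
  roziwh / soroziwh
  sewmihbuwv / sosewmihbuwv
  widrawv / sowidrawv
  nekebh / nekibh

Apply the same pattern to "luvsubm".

roziwh and nekebh both end in -h yet inflect differently (soroziwh, nekibh), so the final letter is not what conditions the rule; the second-to-last letter is.
"luvsubm" has second-to-last letter 'b'. The stems whose second-to-last letter is 'b' (buzkebn → buzkibn, nekebh → nekibh) change the last vowel to 'i'.
So luvsubm → luvsibm.

luvsibm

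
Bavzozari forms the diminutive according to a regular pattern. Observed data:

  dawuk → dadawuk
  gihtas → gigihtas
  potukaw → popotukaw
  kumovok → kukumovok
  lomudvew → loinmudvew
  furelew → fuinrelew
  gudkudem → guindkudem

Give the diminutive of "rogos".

rorogos

furelew and potukaw both end in -w yet inflect differently (fuinrelew, popotukaw), so the final letter is not what conditions the rule; the last vowel is.
"rogos" has last vowel 'o'. The one such stem in the data (kumovok → kukumovok) repeats the first consonant+vowel as a prefix (as do dawuk, potukaw), so the same rule applies.
So rogos → rorogos.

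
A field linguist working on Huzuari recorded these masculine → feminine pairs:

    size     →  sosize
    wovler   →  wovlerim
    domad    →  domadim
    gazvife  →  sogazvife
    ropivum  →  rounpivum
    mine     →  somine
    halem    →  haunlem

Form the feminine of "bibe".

"bibe" ends in -e. The stems ending in -e (size → sosize, gazvife → sogazvife, mine → somine) add the prefix so-.
The other patterns: stems ending in -m insert -un- after the first vowel; stems ending in -d or -r add -im.
So bibe → sobibe.

sobibe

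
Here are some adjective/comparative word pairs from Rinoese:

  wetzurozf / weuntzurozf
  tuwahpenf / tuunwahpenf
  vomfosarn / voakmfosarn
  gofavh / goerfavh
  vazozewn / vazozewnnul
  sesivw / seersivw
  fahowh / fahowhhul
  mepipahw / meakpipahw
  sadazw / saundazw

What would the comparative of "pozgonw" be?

sesivw and mepipahw both end in -w yet inflect differently (seersivw, meakpipahw), so the final letter is not what conditions the rule; the second-to-last letter is.
"pozgonw" has second-to-last letter 'n'. The one such stem in the data (tuwahpenf → tuunwahpenf) inserts -un- after the first vowel (as do wetzurozf, sadazw), so the same rule applies.
The other patterns: stems whose second-to-last letter is 'v' insert -er- after the first vowel; stems whose second-to-last letter is 'h' or 'r' insert -ak- after the first vowel; stems whose second-to-last letter is 'w' double the final consonant and add -ul.
So pozgonw → pounzgonw.

pounzgonw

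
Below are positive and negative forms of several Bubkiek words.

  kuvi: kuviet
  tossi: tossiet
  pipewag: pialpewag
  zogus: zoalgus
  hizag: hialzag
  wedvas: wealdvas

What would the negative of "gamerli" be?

gamerliet

kuvi and zogus both have 2 vowels yet inflect differently (kuviet, zoalgus), so the number of vowels is not what conditions the rule; whether the stem ends in a vowel or a consonant is.
"gamerli" ends in a vowel. The stems ending in a vowel (kuvi → kuviet, tossi → tossiet) add -et.
The other pattern: stems ending in a consonant insert -al- after the first vowel.
So gamerli → gamerliet.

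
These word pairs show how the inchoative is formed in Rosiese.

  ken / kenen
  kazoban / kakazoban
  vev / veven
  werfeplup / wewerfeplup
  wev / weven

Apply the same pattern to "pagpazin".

papagpazin

"pagpazin" has 3 vowels. The stems with 3 vowels (kazoban → kakazoban, werfeplup → wewerfeplup) repeat the first consonant+vowel as a prefix.
So pagpazin → papagpazin.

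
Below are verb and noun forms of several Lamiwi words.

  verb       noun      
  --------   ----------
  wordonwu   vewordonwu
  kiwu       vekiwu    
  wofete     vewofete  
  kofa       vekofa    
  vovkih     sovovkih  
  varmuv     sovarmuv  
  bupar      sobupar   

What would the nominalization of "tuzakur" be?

sotuzakur

"tuzakur" ends in a consonant. The stems ending in a consonant (vovkih → sovovkih, varmuv → sovarmuv, bupar → sobupar) add the prefix so-.
So tuzakur → sotuzakur.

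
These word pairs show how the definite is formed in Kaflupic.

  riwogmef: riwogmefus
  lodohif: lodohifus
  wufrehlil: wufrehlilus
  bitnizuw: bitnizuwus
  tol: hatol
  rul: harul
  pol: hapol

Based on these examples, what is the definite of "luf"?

wufrehlil and tol both end in -l yet inflect differently (wufrehlilus, hatol), so the final letter is not what conditions the rule; the number of vowels is.
"luf" has 1 vowel. The stems with 1 vowel (tol → hatol, rul → harul, pol → hapol) add the prefix ha-.
So luf → haluf.

haluf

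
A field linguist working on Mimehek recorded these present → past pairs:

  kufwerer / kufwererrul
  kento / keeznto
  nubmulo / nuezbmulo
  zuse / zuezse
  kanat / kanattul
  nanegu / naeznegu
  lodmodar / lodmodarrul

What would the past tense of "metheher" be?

zuse and kufwerer both have last vowel 'e' yet inflect differently (zuezse, kufwererrul), so the last vowel is not what conditions the rule; whether the stem ends in a vowel or a consonant is.
"metheher" ends in a consonant. The stems ending in a consonant (kufwerer → kufwererrul, kanat → kanattul, lodmodar → lodmodarrul) double the final consonant and add -ul.
So metheher → metheherrul.

metheherrul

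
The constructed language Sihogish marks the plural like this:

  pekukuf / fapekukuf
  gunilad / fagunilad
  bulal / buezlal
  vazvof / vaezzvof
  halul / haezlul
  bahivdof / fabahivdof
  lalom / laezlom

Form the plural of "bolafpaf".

fabolafpaf

"bolafpaf" has 3 vowels. The stems with 3 vowels (bahivdof → fabahivdof, gunilad → fagunilad, pekukuf → fapekukuf) add the prefix fa-.
So bolafpaf → fabolafpaf.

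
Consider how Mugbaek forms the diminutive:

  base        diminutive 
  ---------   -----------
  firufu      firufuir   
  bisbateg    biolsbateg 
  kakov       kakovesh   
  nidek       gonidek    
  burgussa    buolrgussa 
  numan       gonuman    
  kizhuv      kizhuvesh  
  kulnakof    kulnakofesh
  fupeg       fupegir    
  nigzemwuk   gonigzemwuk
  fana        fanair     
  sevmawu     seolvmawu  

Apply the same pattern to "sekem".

fana and burgussa both end in -a yet inflect differently (fanair, buolrgussa), so the final letter is not what conditions the rule; the first letter is.
"sekem" begins with s-. The one such stem in the data (sevmawu → seolvmawu) inserts -ol- after the first vowel (as do burgussa, bisbateg), so the same rule applies.
The other patterns: stems beginning with n- add the prefix go-; stems beginning with f- add -ir; stems beginning with k- add -esh.
So sekem → seolkem.

seolkem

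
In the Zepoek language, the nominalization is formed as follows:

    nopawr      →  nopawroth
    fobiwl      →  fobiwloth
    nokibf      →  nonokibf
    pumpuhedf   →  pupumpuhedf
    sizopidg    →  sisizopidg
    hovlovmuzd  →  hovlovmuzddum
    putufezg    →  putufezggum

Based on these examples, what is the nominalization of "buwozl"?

buwozllum

sizopidg and putufezg both end in -g yet inflect differently (sisizopidg, putufezggum), so the final letter is not what conditions the rule; the second-to-last letter is.
"buwozl" has second-to-last letter 'z'. The stems whose second-to-last letter is 'z' (hovlovmuzd → hovlovmuzddum, putufezg → putufezggum) double the final consonant and add -um.
So buwozl → buwozllum.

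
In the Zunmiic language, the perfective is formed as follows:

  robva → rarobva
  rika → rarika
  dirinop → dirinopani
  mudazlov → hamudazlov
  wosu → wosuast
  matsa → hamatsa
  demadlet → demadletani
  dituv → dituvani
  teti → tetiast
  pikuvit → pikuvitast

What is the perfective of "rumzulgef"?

"rumzulgef" begins with r-. The stems beginning with r- (rika → rarika, robva → rarobva) add the prefix ra-.
The other patterns: stems beginning with m- add the prefix ha-; stems beginning with d- add -ani; stems beginning with p-, t- or w- add -ast.
So rumzulgef → rarumzulgef.

rarumzulgef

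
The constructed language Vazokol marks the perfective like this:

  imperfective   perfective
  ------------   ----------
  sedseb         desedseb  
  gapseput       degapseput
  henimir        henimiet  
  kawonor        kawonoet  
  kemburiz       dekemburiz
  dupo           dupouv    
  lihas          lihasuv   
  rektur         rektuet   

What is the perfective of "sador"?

sadoet

kawonor and dupo both have last vowel 'o' yet inflect differently (kawonoet, dupouv), so the last vowel is not what conditions the rule; the final letter is.
"sador" ends in -r. The stems ending in -r (henimir → henimiet, rektur → rektuet, kawonor → kawonoet) drop the final letter and add -et.
So sador → sadoet.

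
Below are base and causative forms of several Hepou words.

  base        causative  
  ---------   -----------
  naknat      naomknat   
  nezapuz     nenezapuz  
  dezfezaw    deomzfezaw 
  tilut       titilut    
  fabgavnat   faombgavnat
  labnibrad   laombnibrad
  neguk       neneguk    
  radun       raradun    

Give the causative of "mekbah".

tilut and naknat both end in -t yet inflect differently (titilut, naomknat), so the final letter is not what conditions the rule; the last vowel is.
"mekbah" has last vowel 'a'. The stems whose last vowel is 'a' (naknat → naomknat, fabgavnat → faombgavnat, labnibrad → laombnibrad) insert -om- after the first vowel.
The other pattern: stems whose last vowel is 'u' repeat the first consonant+vowel as a prefix.
So mekbah → meomkbah.

meomkbah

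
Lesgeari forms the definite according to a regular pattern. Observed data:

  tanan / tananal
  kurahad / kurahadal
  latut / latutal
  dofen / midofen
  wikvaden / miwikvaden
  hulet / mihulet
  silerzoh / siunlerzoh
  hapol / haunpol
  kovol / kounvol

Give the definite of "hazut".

hazutal

"hazut" has last vowel 'u'. The one such stem in the data (latut → latutal) adds -al, so the same rule applies.
So hazut → hazutal.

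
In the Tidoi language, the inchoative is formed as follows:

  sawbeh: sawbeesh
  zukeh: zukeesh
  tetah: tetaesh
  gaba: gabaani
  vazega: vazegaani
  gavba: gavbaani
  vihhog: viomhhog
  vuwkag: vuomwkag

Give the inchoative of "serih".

seriesh

tetah and gaba both have last vowel 'a' yet inflect differently (tetaesh, gabaani), so the last vowel is not what conditions the rule; the final letter is.
"serih" ends in -h. The stems ending in -h (sawbeh → sawbeesh, zukeh → zukeesh, tetah → tetaesh) drop the final letter and add -esh.
The other patterns: stems ending in -a add -ani; stems ending in -g insert -om- after the first vowel.
So serih → seriesh.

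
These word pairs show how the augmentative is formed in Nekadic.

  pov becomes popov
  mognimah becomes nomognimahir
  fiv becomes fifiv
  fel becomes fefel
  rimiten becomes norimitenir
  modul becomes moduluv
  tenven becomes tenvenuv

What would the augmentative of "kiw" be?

kikiw

"kiw" has 1 vowel. The stems with 1 vowel (pov → popov, fiv → fifiv, fel → fefel) repeat the first consonant+vowel as a prefix.
The other patterns: stems with 2 vowels add -uv; stems with 3 vowels add no- … -ir around the stem.
So kiw → kikiw.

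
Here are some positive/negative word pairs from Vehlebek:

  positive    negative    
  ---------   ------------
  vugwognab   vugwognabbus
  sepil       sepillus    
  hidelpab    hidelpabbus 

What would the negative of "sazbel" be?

Every pair shown (vugwognab → vugwognabbus, sepil → sepillus, hidelpab → hidelpabbus) follows the same rule: double the final consonant and add -us.
So sazbel → sazbellus.

sazbellus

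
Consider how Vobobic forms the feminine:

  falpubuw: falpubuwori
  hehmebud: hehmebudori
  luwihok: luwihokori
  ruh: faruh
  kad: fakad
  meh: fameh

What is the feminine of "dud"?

fadud

"dud" has 1 vowel. The stems with 1 vowel (meh → fameh, kad → fakad, ruh → faruh) add the prefix fa-.
The other pattern: stems with 3 vowels add -ori.
So dud → fadud.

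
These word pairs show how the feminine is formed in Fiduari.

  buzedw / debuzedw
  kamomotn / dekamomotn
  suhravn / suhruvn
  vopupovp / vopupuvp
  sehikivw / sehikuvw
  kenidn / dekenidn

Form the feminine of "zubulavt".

zubuluvt

sehikivw and buzedw both end in -w yet inflect differently (sehikuvw, debuzedw), so the final letter is not what conditions the rule; the second-to-last letter is.
"zubulavt" has second-to-last letter 'v'. The stems whose second-to-last letter is 'v' (sehikivw → sehikuvw, suhravn → suhruvn, vopupovp → vopupuvp) change the last vowel to 'u'.
The other pattern: stems whose second-to-last letter is 'd' or 't' add the prefix de-.
So zubulavt → zubuluvt.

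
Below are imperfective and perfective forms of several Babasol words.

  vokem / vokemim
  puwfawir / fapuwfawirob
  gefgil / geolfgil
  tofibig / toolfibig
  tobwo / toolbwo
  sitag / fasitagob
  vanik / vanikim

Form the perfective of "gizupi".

tofibig and sitag both end in -g yet inflect differently (toolfibig, fasitagob), so the final letter is not what conditions the rule; the first letter is.
"gizupi" begins with g-. The one such stem in the data (gefgil → geolfgil) inserts -ol- after the first vowel (as do tofibig, tobwo), so the same rule applies.
So gizupi → giolzupi.

giolzupi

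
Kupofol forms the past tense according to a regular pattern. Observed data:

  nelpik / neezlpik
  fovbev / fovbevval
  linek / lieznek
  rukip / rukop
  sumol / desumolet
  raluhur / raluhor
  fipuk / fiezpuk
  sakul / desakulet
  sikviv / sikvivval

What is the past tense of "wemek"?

weezmek

"wemek" ends in -k. The stems ending in -k (nelpik → neezlpik, linek → lieznek, fipuk → fiezpuk) insert -ez- after the first vowel.
So wemek → weezmek.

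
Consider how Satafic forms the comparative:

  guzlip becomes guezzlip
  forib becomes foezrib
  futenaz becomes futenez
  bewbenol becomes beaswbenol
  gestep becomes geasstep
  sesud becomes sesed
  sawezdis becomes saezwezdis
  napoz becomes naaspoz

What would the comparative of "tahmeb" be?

futenaz and napoz both end in -z yet inflect differently (futenez, naaspoz), so the final letter is not what conditions the rule; the last vowel is.
"tahmeb" has last vowel 'e'. The one such stem in the data (gestep → geasstep) inserts -as- after the first vowel (as do napoz, bewbenol), so the same rule applies.
The other patterns: stems whose last vowel is 'a' or 'u' change the last vowel to 'e'; stems whose last vowel is 'i' insert -ez- after the first vowel.
So tahmeb → taashmeb.

taashmeb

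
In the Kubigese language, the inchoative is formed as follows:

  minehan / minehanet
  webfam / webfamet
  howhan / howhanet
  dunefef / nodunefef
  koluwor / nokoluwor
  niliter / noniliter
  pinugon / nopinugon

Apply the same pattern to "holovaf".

minehan and pinugon both end in -n yet inflect differently (minehanet, nopinugon), so the final letter is not what conditions the rule; the last vowel is.
"holovaf" has last vowel 'a'. The stems whose last vowel is 'a' (minehan → minehanet, webfam → webfamet, howhan → howhanet) add -et.
The other pattern: stems whose last vowel is 'e' or 'o' add the prefix no-.
So holovaf → holovafet.

holovafet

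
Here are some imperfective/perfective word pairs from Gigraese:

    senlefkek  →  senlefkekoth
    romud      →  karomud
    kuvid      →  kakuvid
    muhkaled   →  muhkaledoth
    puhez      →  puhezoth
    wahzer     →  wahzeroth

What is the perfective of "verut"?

muhkaled and kuvid both end in -d yet inflect differently (muhkaledoth, kakuvid), so the final letter is not what conditions the rule; the last vowel is.
"verut" has last vowel 'u'. The one such stem in the data (romud → karomud) adds the prefix ka-, so the same rule applies.
So verut → kaverut.

kaverut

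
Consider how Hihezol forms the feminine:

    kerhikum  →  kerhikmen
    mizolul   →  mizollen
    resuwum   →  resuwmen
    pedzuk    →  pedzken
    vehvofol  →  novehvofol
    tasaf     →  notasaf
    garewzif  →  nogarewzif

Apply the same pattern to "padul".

padlen

mizolul and vehvofol both end in -l yet inflect differently (mizollen, novehvofol), so the final letter is not what conditions the rule; the last vowel is.
"padul" has last vowel 'u'. The stems whose last vowel is 'u' (kerhikum → kerhikmen, mizolul → mizollen, resuwum → resuwmen) delete the last vowel and add -en.
The other pattern: stems whose last vowel is 'a', 'i' or 'o' add the prefix no-.
So padul → padlen.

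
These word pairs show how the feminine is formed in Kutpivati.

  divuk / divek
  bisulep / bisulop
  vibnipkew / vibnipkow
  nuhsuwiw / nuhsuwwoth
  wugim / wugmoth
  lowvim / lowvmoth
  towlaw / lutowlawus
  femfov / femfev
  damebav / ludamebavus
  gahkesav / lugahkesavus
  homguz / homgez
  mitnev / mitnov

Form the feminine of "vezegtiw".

vezegtwoth

nuhsuwiw and towlaw both end in -w yet inflect differently (nuhsuwwoth, lutowlawus), so the final letter is not what conditions the rule; the last vowel is.
"vezegtiw" has last vowel 'i'. The stems whose last vowel is 'i' (wugim → wugmoth, lowvim → lowvmoth, nuhsuwiw → nuhsuwwoth) delete the last vowel and add -oth.
The other patterns: stems whose last vowel is 'a' add lu- … -us around the stem; stems whose last vowel is 'e' change the last vowel to 'o'; stems whose last vowel is 'o' or 'u' change the last vowel to 'e'.
So vezegtiw → vezegtwoth.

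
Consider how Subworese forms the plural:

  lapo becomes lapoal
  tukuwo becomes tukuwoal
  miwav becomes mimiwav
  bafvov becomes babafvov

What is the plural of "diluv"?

didiluv

"diluv" ends in a consonant. The stems ending in a consonant (miwav → mimiwav, bafvov → babafvov) repeat the first consonant+vowel as a prefix.
The other pattern: stems ending in a vowel add -al.
So diluv → didiluv.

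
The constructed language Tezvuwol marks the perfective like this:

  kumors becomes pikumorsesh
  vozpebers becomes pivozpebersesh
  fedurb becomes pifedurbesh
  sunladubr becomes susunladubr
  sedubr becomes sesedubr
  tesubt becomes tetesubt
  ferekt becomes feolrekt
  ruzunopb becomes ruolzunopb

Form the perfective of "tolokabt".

tesubt and ferekt both end in -t yet inflect differently (tetesubt, feolrekt), so the final letter is not what conditions the rule; the second-to-last letter is.
"tolokabt" has second-to-last letter 'b'. The stems whose second-to-last letter is 'b' (sunladubr → susunladubr, sedubr → sesedubr, tesubt → tetesubt) repeat the first consonant+vowel as a prefix.
So tolokabt → totolokabt.

totolokabt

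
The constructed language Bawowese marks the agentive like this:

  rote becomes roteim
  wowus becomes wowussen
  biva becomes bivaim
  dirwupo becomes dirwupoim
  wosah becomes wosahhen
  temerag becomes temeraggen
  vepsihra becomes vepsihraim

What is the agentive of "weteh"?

biva and temerag both have last vowel 'a' yet inflect differently (bivaim, temeraggen), so the last vowel is not what conditions the rule; whether the stem ends in a vowel or a consonant is.
"weteh" ends in a consonant. The stems ending in a consonant (temerag → temeraggen, wowus → wowussen, wosah → wosahhen) double the final consonant and add -en.
So weteh → wetehhen.

wetehhen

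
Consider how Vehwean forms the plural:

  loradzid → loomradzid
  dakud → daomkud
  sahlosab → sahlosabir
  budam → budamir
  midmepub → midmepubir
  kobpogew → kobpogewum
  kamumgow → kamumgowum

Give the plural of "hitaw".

hitawum

dakud and midmepub both have last vowel 'u' yet inflect differently (daomkud, midmepubir), so the last vowel is not what conditions the rule; the final letter is.
"hitaw" ends in -w. The stems ending in -w (kobpogew → kobpogewum, kamumgow → kamumgowum) add -um.
So hitaw → hitawum.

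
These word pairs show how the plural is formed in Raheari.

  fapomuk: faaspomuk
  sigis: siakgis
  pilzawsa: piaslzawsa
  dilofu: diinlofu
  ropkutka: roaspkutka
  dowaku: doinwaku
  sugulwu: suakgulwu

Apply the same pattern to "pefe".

peasfe

sugulwu and dilofu both end in -u yet inflect differently (suakgulwu, diinlofu), so the final letter is not what conditions the rule; the first letter is.
"pefe" begins with p-. The one such stem in the data (pilzawsa → piaslzawsa) inserts -as- after the first vowel (as do fapomuk, ropkutka), so the same rule applies.
The other patterns: stems beginning with s- insert -ak- after the first vowel; stems beginning with d- insert -in- after the first vowel.
So pefe → peasfe.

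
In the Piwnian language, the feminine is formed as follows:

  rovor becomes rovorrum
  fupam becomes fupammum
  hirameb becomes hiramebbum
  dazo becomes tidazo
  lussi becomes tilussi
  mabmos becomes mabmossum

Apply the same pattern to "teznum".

teznummum

rovor and dazo both have last vowel 'o' yet inflect differently (rovorrum, tidazo), so the last vowel is not what conditions the rule; whether the stem ends in a vowel or a consonant is.
"teznum" ends in a consonant. The stems ending in a consonant (hirameb → hiramebbum, fupam → fupammum, rovor → rovorrum) double the final consonant and add -um.
So teznum → teznummum.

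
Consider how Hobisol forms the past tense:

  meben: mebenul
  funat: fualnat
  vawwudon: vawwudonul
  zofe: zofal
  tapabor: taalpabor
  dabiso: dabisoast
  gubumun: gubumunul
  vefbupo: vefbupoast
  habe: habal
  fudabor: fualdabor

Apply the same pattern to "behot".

bealhot

habe and meben both have last vowel 'e' yet inflect differently (habal, mebenul), so the last vowel is not what conditions the rule; the final letter is.
"behot" ends in -t. The one such stem in the data (funat → fualnat) inserts -al- after the first vowel (as do fudabor, tapabor), so the same rule applies.
The other patterns: stems ending in -o add -ast; stems ending in -e drop the final letter and add -al; stems ending in -n add -ul.
So behot → bealhot.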